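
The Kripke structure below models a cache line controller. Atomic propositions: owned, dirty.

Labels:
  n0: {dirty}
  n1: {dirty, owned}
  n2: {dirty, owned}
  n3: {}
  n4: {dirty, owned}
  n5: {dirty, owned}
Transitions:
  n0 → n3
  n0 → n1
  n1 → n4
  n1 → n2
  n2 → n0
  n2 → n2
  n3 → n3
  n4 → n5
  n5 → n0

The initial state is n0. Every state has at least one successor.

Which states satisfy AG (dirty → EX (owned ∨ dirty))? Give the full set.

States satisfying dirty → EX (owned ∨ dirty): {n0, n1, n2, n3, n4, n5}.
States satisfying AG (dirty → EX (owned ∨ dirty)): {n0, n1, n2, n3, n4, n5}.

{n0, n1, n2, n3, n4, n5}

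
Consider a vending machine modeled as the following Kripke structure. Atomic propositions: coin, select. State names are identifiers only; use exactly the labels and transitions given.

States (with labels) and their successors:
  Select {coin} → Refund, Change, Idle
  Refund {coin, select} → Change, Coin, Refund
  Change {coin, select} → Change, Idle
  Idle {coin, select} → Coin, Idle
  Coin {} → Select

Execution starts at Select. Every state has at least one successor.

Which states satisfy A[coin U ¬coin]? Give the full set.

{Coin}

States satisfying coin: {Select, Refund, Change, Idle}.
States satisfying ¬coin: {Coin}.
States satisfying A[coin U ¬coin]: {Coin}.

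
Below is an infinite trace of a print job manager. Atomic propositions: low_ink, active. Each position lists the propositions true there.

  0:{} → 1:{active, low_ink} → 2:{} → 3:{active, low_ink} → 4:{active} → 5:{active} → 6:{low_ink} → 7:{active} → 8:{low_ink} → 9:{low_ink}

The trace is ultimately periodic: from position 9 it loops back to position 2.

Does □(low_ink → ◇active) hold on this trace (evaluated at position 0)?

low_ink → ◇active holds at every position 0..9, and those are all positions ever visited, so □(low_ink → ◇active) holds.
Positions where low_ink holds: 1, 3, 6, 8, 9.
Check ◇active at each: 1→ok, 3→ok, 6→ok, 8→ok, 9→ok.

Holds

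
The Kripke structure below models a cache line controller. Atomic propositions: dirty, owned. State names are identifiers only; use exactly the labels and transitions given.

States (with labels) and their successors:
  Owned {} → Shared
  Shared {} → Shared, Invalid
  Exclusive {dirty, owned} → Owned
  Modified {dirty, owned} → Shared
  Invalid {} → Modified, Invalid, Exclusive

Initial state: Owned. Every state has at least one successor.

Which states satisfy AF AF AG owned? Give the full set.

States satisfying AF AG owned: ∅.
States satisfying AF AF AG owned: ∅.

none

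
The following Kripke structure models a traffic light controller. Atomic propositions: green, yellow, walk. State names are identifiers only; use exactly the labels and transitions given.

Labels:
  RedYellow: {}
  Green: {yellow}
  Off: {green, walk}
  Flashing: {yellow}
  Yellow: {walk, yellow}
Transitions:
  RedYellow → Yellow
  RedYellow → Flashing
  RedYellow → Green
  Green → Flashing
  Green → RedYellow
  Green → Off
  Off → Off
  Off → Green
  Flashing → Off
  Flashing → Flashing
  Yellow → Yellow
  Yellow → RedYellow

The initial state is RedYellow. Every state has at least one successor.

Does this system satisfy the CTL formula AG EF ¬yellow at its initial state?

States satisfying EF ¬yellow: {RedYellow, Green, Off, Flashing, Yellow}.
States satisfying AG EF ¬yellow: {RedYellow, Green, Off, Flashing, Yellow}.
Every state reachable from RedYellow satisfies EF ¬yellow.
RedYellow ∈ Sat(AG EF ¬yellow).

Yes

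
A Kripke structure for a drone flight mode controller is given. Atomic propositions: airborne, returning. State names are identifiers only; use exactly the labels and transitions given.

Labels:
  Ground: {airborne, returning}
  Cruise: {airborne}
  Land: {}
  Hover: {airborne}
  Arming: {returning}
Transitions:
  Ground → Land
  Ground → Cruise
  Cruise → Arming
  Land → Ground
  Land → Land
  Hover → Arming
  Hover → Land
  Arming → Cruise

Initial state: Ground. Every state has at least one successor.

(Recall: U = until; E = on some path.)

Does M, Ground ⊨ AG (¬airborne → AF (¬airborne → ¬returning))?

Satisfied

States satisfying ¬airborne → AF (¬airborne → ¬returning): {Ground, Cruise, Land, Hover, Arming}.
States satisfying AG (¬airborne → AF (¬airborne → ¬returning)): {Ground, Cruise, Land, Hover, Arming}.
Every state reachable from Ground satisfies ¬airborne → AF (¬airborne → ¬returning).
Ground ∈ Sat(AG (¬airborne → AF (¬airborne → ¬returning))).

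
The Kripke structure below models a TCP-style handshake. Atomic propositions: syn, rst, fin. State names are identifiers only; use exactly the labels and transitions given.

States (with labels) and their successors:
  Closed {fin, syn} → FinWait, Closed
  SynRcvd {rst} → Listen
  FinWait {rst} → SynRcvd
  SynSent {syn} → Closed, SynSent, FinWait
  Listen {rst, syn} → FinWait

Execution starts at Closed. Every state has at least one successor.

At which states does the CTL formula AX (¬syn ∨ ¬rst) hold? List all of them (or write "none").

States satisfying ¬syn ∨ ¬rst: {Closed, SynRcvd, FinWait, SynSent}.
States satisfying AX (¬syn ∨ ¬rst): {Closed, FinWait, SynSent, Listen}.

{Closed, FinWait, SynSent, Listen}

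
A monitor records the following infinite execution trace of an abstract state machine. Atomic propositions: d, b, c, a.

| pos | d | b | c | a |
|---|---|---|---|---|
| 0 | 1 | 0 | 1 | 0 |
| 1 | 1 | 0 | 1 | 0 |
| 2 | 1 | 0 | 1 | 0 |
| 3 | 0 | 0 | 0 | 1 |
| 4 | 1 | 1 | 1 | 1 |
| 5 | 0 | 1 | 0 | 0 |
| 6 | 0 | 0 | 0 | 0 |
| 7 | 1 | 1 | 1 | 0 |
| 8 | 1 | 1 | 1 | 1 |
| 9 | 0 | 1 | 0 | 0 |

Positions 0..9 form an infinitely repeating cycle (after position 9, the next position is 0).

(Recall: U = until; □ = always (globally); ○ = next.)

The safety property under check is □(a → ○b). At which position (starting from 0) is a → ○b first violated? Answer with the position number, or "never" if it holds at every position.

a → ○b holds at every position 0..9, and those are all the positions the trace ever visits, so the invariant □(a → ○b) is never violated.

never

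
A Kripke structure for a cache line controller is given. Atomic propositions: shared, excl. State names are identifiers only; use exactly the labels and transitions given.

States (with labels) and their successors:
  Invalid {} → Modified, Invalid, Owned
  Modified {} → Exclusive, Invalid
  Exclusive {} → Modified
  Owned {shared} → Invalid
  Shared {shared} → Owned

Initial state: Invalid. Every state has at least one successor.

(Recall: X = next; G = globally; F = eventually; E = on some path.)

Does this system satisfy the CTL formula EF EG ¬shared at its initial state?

States satisfying EG ¬shared: {Invalid, Modified, Exclusive}.
States satisfying EF EG ¬shared: {Invalid, Modified, Exclusive, Owned, Shared}.
Some path from Invalid reaches a state where EG ¬shared holds.
Invalid ∈ Sat(EF EG ¬shared).

Satisfied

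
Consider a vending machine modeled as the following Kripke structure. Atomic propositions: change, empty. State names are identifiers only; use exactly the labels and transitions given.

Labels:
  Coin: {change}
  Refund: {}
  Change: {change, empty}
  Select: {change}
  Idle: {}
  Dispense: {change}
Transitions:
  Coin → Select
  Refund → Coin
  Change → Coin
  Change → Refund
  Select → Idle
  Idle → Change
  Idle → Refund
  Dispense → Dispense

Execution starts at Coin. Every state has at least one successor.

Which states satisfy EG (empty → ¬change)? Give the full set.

States satisfying empty → ¬change: {Coin, Refund, Select, Idle, Dispense}.
States satisfying EG (empty → ¬change): {Coin, Refund, Select, Idle, Dispense}.

{Coin, Refund, Select, Idle, Dispense}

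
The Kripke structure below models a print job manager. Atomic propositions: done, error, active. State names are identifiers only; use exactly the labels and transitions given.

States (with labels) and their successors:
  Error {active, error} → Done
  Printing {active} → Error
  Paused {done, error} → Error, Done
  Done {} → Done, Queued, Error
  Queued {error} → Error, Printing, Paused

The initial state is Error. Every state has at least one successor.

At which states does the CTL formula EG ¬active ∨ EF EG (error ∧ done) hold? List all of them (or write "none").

{Paused, Done, Queued}

States satisfying ¬active: {Paused, Done, Queued}.
States satisfying EG ¬active: {Paused, Done, Queued}.
States satisfying EG (error ∧ done): ∅.
States satisfying EF EG (error ∧ done): ∅.
States satisfying EG ¬active ∨ EF EG (error ∧ done): {Paused, Done, Queued}.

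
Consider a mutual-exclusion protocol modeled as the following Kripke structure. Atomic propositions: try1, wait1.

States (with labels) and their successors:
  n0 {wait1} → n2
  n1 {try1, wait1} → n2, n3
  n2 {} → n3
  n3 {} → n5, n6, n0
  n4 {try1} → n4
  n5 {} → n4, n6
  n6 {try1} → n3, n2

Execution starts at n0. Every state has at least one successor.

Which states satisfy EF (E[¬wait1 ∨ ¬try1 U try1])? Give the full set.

{n0, n1, n2, n3, n4, n5, n6}

States satisfying E[¬wait1 ∨ ¬try1 U try1]: {n0, n1, n2, n3, n4, n5, n6}.
States satisfying EF (E[¬wait1 ∨ ¬try1 U try1]): {n0, n1, n2, n3, n4, n5, n6}.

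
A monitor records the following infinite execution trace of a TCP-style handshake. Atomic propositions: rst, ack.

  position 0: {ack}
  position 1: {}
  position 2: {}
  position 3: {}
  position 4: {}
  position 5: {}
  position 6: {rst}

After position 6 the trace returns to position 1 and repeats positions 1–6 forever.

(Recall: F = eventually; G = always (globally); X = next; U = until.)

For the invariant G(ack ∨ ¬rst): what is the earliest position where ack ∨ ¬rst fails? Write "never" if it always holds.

6

Check ack ∨ ¬rst at each position in order: 0 ✓, 1 ✓, 2 ✓, 3 ✓, 4 ✓, 5 ✓.
At position 6 the labels are {rst}, so ack ∨ ¬rst is false there. This is the first violation.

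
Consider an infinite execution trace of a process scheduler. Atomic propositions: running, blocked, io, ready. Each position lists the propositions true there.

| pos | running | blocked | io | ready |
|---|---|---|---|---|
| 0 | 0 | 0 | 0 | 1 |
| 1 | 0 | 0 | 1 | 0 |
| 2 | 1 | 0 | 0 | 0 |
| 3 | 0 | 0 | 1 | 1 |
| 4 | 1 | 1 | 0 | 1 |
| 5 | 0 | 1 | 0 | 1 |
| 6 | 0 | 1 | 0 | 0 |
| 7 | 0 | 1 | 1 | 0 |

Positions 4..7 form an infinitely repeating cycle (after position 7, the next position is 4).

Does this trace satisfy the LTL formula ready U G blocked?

No

Walking from position 0: at position 1, G blocked has not yet held and ready fails, so ready U G blocked is false.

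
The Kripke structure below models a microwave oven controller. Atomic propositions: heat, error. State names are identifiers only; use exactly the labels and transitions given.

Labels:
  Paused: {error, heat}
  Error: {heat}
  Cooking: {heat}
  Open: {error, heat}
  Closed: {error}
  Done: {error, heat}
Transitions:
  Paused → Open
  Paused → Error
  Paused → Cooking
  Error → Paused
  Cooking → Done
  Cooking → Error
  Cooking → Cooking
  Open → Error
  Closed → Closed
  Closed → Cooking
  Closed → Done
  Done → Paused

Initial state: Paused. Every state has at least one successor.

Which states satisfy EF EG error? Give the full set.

{Closed}

States satisfying EG error: {Closed}.
States satisfying EF EG error: {Closed}.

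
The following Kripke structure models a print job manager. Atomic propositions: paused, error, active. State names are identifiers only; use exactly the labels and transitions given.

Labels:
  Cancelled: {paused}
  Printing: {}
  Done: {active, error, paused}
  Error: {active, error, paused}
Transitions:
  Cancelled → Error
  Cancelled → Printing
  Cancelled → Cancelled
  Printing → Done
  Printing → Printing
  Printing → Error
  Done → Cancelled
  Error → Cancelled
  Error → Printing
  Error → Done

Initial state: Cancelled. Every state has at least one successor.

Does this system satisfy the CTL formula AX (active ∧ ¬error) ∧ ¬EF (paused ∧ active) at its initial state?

States satisfying active ∧ ¬error: ∅.
States satisfying AX (active ∧ ¬error): ∅.
States satisfying paused ∧ active: {Done, Error}.
States satisfying EF (paused ∧ active): {Cancelled, Printing, Done, Error}.
States satisfying ¬EF (paused ∧ active): ∅.
States satisfying AX (active ∧ ¬error) ∧ ¬EF (paused ∧ active): ∅.
Cancelled ∉ Sat(AX (active ∧ ¬error) ∧ ¬EF (paused ∧ active)).

Does not hold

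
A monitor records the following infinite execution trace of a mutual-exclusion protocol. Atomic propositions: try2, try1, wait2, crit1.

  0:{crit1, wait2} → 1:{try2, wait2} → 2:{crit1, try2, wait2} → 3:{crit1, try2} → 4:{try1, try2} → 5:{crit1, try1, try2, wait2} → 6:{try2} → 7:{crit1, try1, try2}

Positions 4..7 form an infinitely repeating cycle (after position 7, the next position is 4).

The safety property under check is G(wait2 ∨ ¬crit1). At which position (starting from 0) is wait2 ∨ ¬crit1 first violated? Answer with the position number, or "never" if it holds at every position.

Check wait2 ∨ ¬crit1 at each position in order: 0 ✓, 1 ✓, 2 ✓.
At position 3 the labels are {crit1, try2}, so wait2 ∨ ¬crit1 is false there. This is the first violation.

3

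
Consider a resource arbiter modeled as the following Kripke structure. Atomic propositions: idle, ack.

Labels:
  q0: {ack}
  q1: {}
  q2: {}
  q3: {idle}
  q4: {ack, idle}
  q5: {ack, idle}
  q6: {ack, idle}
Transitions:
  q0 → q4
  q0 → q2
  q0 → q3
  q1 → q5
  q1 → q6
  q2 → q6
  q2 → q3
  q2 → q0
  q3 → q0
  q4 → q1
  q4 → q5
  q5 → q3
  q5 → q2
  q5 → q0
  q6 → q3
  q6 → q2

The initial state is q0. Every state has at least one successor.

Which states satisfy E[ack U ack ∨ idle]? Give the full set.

{q0, q3, q4, q5, q6}

States satisfying ack: {q0, q4, q5, q6}.
States satisfying ack ∨ idle: {q0, q3, q4, q5, q6}.
States satisfying E[ack U ack ∨ idle]: {q0, q3, q4, q5, q6}.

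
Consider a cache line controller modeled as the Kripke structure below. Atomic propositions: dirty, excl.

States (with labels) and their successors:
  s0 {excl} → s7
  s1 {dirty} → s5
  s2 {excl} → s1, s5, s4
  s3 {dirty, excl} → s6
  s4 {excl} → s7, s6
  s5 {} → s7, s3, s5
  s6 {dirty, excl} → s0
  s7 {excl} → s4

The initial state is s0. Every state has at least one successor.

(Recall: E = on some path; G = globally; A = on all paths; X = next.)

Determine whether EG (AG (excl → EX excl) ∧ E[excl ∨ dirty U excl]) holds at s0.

States satisfying AG (excl → EX excl) ∧ E[excl ∨ dirty U excl]: {s0, s2, s3, s4, s6, s7}.
States satisfying EG (AG (excl → EX excl) ∧ E[excl ∨ dirty U excl]): {s0, s2, s3, s4, s6, s7}.
s0 ∈ Sat(EG (AG (excl → EX excl) ∧ E[excl ∨ dirty U excl])).

Yes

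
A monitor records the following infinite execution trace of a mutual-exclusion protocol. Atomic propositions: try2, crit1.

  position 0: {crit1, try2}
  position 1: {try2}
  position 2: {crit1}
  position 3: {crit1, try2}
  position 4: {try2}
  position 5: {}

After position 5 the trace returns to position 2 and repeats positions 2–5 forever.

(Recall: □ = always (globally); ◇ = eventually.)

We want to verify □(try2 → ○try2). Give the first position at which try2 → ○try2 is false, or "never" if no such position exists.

Check try2 → ○try2 at each position in order: 0 ✓.
At position 1 the labels are {try2} and the next position 2 has {crit1}, so try2 → ○try2 is false there. This is the first violation.

1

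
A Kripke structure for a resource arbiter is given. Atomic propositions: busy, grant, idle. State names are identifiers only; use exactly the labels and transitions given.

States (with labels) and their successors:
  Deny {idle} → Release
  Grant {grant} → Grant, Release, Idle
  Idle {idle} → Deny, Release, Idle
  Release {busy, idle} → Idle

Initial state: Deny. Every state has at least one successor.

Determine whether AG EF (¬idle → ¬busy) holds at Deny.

Yes

States satisfying EF (¬idle → ¬busy): {Deny, Grant, Idle, Release}.
States satisfying AG EF (¬idle → ¬busy): {Deny, Grant, Idle, Release}.
Every state reachable from Deny satisfies EF (¬idle → ¬busy).
Deny ∈ Sat(AG EF (¬idle → ¬busy)).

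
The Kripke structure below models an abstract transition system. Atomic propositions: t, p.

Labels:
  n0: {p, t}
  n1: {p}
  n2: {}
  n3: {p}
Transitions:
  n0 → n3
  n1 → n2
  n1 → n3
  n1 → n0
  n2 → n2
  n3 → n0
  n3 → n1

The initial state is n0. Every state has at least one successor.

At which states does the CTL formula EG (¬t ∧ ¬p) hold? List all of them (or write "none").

States satisfying ¬t ∧ ¬p: {n2}.
States satisfying EG (¬t ∧ ¬p): {n2}.

{n2}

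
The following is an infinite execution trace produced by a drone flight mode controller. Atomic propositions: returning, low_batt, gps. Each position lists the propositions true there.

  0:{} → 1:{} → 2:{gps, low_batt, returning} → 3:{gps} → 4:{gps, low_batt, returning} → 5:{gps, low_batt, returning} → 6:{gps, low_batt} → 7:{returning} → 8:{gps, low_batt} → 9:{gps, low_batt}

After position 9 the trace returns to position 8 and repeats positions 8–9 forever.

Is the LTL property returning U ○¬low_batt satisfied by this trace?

Walking from position 0: ○¬low_batt first holds at position 0, and returning holds at every earlier position along the way, so returning U ○¬low_batt holds.

Yes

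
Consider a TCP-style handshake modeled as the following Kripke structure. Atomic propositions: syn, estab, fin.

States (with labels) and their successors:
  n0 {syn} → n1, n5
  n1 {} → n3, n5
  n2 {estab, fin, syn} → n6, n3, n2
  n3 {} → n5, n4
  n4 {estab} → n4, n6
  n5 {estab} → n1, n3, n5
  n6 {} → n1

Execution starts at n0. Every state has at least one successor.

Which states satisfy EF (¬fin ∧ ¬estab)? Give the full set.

States satisfying ¬fin ∧ ¬estab: {n0, n1, n3, n6}.
States satisfying EF (¬fin ∧ ¬estab): {n0, n1, n2, n3, n4, n5, n6}.

{n0, n1, n2, n3, n4, n5, n6}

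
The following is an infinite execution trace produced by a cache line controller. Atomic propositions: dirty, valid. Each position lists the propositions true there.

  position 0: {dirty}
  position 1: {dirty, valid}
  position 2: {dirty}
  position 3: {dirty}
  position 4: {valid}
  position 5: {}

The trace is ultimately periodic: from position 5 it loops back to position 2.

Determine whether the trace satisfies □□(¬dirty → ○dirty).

□(¬dirty → ○dirty) must hold at every position from 0 onward. It fails at position 0, so □□(¬dirty → ○dirty) is false.

No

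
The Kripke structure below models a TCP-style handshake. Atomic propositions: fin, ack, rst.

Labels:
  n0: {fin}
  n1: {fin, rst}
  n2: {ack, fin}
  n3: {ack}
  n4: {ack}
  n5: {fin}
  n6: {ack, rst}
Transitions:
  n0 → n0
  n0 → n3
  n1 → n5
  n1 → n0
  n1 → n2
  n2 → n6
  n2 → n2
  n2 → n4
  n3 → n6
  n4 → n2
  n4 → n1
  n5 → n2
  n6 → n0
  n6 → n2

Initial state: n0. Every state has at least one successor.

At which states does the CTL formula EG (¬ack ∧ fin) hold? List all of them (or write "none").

States satisfying ¬ack ∧ fin: {n0, n1, n5}.
States satisfying EG (¬ack ∧ fin): {n0, n1}.

{n0, n1}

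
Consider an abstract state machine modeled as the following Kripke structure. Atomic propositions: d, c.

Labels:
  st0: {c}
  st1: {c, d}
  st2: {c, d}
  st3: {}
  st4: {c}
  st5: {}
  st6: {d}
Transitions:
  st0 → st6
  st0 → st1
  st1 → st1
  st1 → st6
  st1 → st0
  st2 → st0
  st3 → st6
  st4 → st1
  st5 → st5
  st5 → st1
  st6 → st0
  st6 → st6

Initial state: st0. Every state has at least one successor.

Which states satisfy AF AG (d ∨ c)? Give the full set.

States satisfying AG (d ∨ c): {st0, st1, st2, st4, st6}.
States satisfying AF AG (d ∨ c): {st0, st1, st2, st3, st4, st6}.

{st0, st1, st2, st3, st4, st6}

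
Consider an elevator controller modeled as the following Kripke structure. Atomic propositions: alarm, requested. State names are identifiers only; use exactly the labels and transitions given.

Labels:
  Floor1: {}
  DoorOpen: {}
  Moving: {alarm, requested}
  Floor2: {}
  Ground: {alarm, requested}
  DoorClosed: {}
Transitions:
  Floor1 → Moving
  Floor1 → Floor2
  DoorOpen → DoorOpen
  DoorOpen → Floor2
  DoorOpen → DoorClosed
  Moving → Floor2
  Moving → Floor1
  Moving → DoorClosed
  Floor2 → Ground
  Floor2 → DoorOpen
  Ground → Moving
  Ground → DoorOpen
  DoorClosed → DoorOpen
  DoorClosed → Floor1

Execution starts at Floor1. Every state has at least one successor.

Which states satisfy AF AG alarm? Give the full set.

none

States satisfying AG alarm: ∅.
States satisfying AF AG alarm: ∅.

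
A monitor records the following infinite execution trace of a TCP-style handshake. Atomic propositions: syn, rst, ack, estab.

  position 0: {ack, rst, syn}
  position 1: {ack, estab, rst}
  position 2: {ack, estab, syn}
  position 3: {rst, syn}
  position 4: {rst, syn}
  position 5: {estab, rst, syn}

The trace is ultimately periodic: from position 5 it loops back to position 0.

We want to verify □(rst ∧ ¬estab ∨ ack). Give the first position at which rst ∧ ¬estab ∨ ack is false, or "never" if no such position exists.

Check rst ∧ ¬estab ∨ ack at each position in order: 0 ✓, 1 ✓, 2 ✓, 3 ✓, 4 ✓.
At position 5 the labels are {estab, rst, syn}, so rst ∧ ¬estab ∨ ack is false there. This is the first violation.

5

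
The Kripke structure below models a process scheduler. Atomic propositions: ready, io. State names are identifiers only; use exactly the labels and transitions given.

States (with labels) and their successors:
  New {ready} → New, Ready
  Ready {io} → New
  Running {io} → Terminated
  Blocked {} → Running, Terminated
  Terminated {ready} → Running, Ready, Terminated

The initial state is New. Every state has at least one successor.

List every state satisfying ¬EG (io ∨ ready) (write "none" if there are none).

States satisfying io ∨ ready: {New, Ready, Running, Terminated}.
States satisfying EG (io ∨ ready): {New, Ready, Running, Terminated}.
States satisfying ¬EG (io ∨ ready): {Blocked}.

{Blocked}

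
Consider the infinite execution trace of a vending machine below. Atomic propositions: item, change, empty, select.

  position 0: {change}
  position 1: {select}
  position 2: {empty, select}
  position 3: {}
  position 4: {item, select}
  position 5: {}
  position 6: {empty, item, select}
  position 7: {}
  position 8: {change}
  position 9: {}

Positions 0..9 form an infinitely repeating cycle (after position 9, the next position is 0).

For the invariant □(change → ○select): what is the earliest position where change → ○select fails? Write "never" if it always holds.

Check change → ○select at each position in order: 0 ✓, 1 ✓, 2 ✓, 3 ✓, 4 ✓, 5 ✓, 6 ✓, 7 ✓.
At position 8 the labels are {change} and the next position 9 has {}, so change → ○select is false there. This is the first violation.

8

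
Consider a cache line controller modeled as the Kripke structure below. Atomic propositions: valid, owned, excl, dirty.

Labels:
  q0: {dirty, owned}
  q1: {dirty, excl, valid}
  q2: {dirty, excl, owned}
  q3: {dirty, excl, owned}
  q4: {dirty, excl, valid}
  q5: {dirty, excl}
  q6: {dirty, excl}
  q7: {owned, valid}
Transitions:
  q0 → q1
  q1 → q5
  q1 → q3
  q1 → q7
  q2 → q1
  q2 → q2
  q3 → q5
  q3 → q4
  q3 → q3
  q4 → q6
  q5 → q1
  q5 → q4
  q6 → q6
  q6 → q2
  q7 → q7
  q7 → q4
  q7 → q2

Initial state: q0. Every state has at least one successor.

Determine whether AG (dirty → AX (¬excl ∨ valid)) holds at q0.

No

States satisfying dirty → AX (¬excl ∨ valid): {q0, q5, q7}.
States satisfying AG (dirty → AX (¬excl ∨ valid)): ∅.
q1 is reachable from q0 and violates dirty → AX (¬excl ∨ valid), so AG fails at q0.
q0 ∉ Sat(AG (dirty → AX (¬excl ∨ valid))).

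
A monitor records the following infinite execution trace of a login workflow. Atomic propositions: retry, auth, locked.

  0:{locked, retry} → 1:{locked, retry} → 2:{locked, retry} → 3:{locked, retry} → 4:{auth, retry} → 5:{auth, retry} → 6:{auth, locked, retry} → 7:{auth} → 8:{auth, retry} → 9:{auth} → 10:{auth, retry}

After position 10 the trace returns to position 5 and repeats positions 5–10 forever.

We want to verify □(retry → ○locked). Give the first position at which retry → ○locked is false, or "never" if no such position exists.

Check retry → ○locked at each position in order: 0 ✓, 1 ✓, 2 ✓.
At position 3 the labels are {locked, retry} and the next position 4 has {auth, retry}, so retry → ○locked is false there. This is the first violation.

3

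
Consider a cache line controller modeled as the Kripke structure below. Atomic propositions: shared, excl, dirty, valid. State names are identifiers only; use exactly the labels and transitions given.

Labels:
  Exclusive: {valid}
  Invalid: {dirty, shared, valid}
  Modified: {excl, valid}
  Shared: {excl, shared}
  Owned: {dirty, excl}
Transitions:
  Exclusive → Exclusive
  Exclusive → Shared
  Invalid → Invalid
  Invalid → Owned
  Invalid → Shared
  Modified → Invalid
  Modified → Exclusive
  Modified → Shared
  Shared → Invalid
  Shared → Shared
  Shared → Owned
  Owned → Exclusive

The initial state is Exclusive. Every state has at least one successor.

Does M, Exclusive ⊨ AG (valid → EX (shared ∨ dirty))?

Yes

States satisfying valid → EX (shared ∨ dirty): {Exclusive, Invalid, Modified, Shared, Owned}.
States satisfying AG (valid → EX (shared ∨ dirty)): {Exclusive, Invalid, Modified, Shared, Owned}.
Every state reachable from Exclusive satisfies valid → EX (shared ∨ dirty).
Exclusive ∈ Sat(AG (valid → EX (shared ∨ dirty))).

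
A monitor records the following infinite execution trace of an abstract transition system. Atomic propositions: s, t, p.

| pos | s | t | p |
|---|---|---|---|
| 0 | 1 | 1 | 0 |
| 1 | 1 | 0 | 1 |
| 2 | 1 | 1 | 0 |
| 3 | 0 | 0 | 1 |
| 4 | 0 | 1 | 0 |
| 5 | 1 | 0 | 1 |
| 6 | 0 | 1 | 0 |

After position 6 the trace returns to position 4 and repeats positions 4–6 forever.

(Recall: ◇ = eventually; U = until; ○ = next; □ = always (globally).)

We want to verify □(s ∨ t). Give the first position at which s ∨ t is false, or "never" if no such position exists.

3

Check s ∨ t at each position in order: 0 ✓, 1 ✓, 2 ✓.
At position 3 the labels are {p}, so s ∨ t is false there. This is the first violation.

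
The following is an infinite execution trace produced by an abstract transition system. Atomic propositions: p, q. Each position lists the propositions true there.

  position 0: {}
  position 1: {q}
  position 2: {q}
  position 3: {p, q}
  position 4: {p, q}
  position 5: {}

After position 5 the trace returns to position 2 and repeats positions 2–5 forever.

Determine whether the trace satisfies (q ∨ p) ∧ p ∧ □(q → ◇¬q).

q → ◇¬q holds at every position 0..5, and those are all positions ever visited, so □(q → ◇¬q) holds.
Positions where q holds: 1, 2, 3, 4.
Check ◇¬q at each: 1→ok, 2→ok, 3→ok, 4→ok.
At position 0: (q ∨ p) ∧ p is false; □(q → ◇¬q) is true; so (q ∨ p) ∧ p ∧ □(q → ◇¬q) is false.

Violated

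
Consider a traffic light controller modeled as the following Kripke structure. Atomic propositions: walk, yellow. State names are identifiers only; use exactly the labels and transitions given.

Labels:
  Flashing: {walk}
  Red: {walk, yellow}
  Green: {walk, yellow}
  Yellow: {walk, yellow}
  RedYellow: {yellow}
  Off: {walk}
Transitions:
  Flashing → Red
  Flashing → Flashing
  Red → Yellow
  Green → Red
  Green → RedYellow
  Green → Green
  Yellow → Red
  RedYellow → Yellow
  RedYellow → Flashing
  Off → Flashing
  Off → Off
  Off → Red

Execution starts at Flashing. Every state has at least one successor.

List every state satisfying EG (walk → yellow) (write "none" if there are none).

States satisfying walk → yellow: {Red, Green, Yellow, RedYellow}.
States satisfying EG (walk → yellow): {Red, Green, Yellow, RedYellow}.

{Red, Green, Yellow, RedYellow}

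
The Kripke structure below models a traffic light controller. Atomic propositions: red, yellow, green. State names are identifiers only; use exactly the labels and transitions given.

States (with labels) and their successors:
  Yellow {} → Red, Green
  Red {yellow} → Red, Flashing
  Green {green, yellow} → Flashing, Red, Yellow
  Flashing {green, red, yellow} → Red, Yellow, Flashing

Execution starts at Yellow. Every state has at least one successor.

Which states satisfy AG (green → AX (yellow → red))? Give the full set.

States satisfying green → AX (yellow → red): {Yellow, Red}.
States satisfying AG (green → AX (yellow → red)): ∅.

none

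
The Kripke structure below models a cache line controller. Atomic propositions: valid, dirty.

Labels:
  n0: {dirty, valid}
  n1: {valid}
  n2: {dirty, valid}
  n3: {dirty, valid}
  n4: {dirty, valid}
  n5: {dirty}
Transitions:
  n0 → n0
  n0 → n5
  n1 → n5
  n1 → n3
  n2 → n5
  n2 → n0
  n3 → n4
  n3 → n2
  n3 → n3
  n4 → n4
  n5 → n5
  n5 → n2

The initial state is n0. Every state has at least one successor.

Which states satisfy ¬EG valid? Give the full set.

States satisfying valid: {n0, n1, n2, n3, n4}.
States satisfying EG valid: {n0, n1, n2, n3, n4}.
States satisfying ¬EG valid: {n5}.

{n5}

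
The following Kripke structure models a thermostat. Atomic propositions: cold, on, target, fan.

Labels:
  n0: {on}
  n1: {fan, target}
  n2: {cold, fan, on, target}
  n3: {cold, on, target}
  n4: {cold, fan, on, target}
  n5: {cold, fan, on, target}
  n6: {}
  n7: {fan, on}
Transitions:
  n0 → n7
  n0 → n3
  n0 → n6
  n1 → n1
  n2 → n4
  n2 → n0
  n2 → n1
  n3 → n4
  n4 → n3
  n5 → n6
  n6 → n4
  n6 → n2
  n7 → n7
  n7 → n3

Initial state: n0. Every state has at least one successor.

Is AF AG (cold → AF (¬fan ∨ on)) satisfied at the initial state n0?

Holds

States satisfying AG (cold → AF (¬fan ∨ on)): {n0, n1, n2, n3, n4, n5, n6, n7}.
States satisfying AF AG (cold → AF (¬fan ∨ on)): {n0, n1, n2, n3, n4, n5, n6, n7}.
n0 ∈ Sat(AF AG (cold → AF (¬fan ∨ on))).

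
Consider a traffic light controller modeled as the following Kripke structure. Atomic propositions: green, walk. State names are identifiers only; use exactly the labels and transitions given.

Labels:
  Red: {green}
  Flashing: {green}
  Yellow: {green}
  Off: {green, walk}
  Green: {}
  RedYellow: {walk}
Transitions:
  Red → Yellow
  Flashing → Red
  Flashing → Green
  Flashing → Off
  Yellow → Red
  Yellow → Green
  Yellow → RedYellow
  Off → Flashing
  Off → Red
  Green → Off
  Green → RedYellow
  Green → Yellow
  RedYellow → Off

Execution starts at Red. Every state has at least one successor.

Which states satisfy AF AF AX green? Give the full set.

States satisfying AF AX green: {Red, Off, RedYellow}.
States satisfying AF AF AX green: {Red, Off, RedYellow}.

{Red, Off, RedYellow}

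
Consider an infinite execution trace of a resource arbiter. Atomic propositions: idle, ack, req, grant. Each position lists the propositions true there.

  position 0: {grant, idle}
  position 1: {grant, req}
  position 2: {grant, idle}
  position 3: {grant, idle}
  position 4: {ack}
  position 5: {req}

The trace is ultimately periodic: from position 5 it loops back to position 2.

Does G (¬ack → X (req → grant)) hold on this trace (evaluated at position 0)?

¬ack → X (req → grant) holds at every position 0..5, and those are all positions ever visited, so G (¬ack → X (req → grant)) holds.
Positions where ¬ack holds: 0, 1, 2, 3, 5.
Check X (req → grant) at each: 0→ok, 1→ok, 2→ok, 3→ok, 5→ok.

Satisfied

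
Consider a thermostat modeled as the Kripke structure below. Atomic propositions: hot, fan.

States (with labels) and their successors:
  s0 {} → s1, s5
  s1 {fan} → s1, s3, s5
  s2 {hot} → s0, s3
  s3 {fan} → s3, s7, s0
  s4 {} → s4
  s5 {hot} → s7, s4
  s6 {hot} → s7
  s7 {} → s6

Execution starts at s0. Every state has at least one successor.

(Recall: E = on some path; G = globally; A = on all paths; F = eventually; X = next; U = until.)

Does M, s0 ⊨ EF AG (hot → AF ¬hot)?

Satisfied

States satisfying AG (hot → AF ¬hot): {s0, s1, s2, s3, s4, s5, s6, s7}.
States satisfying EF AG (hot → AF ¬hot): {s0, s1, s2, s3, s4, s5, s6, s7}.
Some path from s0 reaches a state where AG (hot → AF ¬hot) holds.
s0 ∈ Sat(EF AG (hot → AF ¬hot)).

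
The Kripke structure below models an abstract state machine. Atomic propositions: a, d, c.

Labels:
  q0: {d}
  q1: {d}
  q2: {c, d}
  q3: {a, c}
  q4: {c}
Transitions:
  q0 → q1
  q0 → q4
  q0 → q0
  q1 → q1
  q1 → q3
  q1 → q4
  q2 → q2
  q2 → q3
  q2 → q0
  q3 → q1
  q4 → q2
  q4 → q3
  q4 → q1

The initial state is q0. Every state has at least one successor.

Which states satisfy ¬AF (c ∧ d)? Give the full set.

{q0, q1, q3, q4}

States satisfying c ∧ d: {q2}.
States satisfying AF (c ∧ d): {q2}.
States satisfying ¬AF (c ∧ d): {q0, q1, q3, q4}.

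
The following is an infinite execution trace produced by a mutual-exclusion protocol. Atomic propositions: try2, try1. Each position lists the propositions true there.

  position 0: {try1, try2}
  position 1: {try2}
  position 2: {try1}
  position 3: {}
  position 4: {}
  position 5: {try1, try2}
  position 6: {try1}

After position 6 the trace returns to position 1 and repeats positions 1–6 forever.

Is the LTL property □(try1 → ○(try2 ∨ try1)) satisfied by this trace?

No

try1 → ○(try2 ∨ try1) must hold at every position from 0 onward. It fails at position 2, so □(try1 → ○(try2 ∨ try1)) is false.
Positions where try1 holds: 0, 2, 5, 6.
Check ○(try2 ∨ try1) at each: 0→ok, 2→fails, 5→ok, 6→ok.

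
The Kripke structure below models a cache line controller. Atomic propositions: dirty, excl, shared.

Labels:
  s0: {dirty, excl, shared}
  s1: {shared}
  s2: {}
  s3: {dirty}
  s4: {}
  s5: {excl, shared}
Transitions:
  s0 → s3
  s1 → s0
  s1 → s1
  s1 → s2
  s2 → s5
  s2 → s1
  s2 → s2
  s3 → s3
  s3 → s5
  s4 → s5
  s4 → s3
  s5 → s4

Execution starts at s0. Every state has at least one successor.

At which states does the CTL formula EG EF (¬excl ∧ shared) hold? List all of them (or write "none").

{s1, s2}

States satisfying EF (¬excl ∧ shared): {s1, s2}.
States satisfying EG EF (¬excl ∧ shared): {s1, s2}.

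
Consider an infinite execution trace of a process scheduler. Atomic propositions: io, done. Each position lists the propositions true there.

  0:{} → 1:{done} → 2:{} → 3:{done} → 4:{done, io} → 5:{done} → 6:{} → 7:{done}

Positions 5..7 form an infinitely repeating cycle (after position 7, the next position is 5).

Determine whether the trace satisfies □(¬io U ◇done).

Yes

¬io U ◇done holds at every position 0..7, and those are all positions ever visited, so □(¬io U ◇done) holds.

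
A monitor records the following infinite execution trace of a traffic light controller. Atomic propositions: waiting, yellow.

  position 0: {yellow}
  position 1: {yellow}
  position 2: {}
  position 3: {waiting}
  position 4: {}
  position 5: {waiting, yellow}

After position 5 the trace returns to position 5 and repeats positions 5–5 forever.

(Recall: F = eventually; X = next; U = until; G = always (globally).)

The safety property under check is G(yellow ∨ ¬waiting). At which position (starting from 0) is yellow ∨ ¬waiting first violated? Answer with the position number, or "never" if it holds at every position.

Check yellow ∨ ¬waiting at each position in order: 0 ✓, 1 ✓, 2 ✓.
At position 3 the labels are {waiting}, so yellow ∨ ¬waiting is false there. This is the first violation.

3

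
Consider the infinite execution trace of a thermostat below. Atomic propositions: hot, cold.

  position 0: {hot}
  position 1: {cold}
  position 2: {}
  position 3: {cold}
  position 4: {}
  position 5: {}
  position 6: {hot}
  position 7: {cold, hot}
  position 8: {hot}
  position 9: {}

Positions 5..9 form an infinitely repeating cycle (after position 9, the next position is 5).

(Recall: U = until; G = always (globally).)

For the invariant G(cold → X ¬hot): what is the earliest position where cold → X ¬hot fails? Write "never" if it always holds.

7

Check cold → X ¬hot at each position in order: 0 ✓, 1 ✓, 2 ✓, 3 ✓, 4 ✓, 5 ✓, 6 ✓.
At position 7 the labels are {cold, hot} and the next position 8 has {hot}, so cold → X ¬hot is false there. This is the first violation.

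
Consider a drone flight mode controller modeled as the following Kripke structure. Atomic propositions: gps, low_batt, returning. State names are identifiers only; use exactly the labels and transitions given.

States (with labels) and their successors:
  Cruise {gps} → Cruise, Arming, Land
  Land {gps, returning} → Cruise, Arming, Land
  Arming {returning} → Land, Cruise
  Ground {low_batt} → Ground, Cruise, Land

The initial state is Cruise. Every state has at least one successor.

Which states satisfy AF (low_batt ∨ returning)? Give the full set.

{Land, Arming, Ground}

States satisfying low_batt ∨ returning: {Land, Arming, Ground}.
States satisfying AF (low_batt ∨ returning): {Land, Arming, Ground}.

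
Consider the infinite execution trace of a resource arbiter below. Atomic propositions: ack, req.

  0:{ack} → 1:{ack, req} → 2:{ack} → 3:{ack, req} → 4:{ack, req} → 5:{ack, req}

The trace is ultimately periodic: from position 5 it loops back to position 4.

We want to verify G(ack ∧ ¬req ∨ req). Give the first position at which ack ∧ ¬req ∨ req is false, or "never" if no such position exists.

never

ack ∧ ¬req ∨ req holds at every position 0..5, and those are all the positions the trace ever visits, so the invariant G(ack ∧ ¬req ∨ req) is never violated.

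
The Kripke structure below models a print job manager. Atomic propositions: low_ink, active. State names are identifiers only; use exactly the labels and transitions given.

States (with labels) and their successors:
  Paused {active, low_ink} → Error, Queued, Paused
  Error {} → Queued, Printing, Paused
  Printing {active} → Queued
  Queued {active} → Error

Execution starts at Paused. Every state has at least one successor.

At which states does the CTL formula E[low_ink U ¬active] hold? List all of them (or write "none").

States satisfying low_ink: {Paused}.
States satisfying ¬active: {Error}.
States satisfying E[low_ink U ¬active]: {Paused, Error}.

{Paused, Error}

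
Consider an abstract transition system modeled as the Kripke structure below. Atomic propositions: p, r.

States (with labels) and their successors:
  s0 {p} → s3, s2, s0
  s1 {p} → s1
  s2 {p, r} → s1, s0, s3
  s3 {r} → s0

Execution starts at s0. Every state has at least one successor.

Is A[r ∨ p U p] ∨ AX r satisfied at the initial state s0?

Yes

States satisfying r ∨ p: {s0, s1, s2, s3}.
States satisfying p: {s0, s1, s2}.
States satisfying A[r ∨ p U p]: {s0, s1, s2, s3}.
States satisfying r: {s2, s3}.
States satisfying AX r: ∅.
States satisfying A[r ∨ p U p] ∨ AX r: {s0, s1, s2, s3}.
s0 ∈ Sat(A[r ∨ p U p] ∨ AX r).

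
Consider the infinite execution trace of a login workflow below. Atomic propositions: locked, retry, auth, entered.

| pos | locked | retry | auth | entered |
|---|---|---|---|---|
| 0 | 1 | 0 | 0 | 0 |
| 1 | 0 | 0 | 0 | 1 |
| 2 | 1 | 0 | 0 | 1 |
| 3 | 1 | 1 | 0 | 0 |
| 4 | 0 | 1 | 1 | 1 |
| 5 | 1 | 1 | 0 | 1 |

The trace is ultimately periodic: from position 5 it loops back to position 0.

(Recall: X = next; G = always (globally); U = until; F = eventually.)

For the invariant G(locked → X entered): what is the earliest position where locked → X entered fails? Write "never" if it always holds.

2

Check locked → X entered at each position in order: 0 ✓, 1 ✓.
At position 2 the labels are {entered, locked} and the next position 3 has {locked, retry}, so locked → X entered is false there. This is the first violation.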